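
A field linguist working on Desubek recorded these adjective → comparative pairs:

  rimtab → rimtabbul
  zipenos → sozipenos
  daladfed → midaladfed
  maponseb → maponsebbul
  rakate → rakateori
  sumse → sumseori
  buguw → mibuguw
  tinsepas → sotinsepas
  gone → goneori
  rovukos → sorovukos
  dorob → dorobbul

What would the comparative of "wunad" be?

maponseb and gone both have last vowel 'e' yet inflect differently (maponsebbul, goneori), so the last vowel is not what conditions the rule; the final letter is.
"wunad" ends in -d. The one such stem in the data (daladfed → midaladfed) adds the prefix mi-, so the same rule applies.
The other patterns: stems ending in -b double the final consonant and add -ul; stems ending in -e add -ori; stems ending in -s add the prefix so-.
So wunad → miwunad.

miwunad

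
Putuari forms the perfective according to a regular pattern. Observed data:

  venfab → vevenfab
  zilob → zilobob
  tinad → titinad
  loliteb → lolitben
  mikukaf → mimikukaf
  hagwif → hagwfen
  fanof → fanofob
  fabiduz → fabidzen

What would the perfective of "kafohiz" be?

kafohzen

zilob and venfab both end in -b yet inflect differently (zilobob, vevenfab), so the final letter is not what conditions the rule; the last vowel is.
"kafohiz" has last vowel 'i'. The one such stem in the data (hagwif → hagwfen) deletes the last vowel and adds -en (as do fabiduz, loliteb), so the same rule applies.
The other patterns: stems whose last vowel is 'o' add -ob; stems whose last vowel is 'a' repeat the first consonant+vowel as a prefix.
So kafohiz → kafohzen.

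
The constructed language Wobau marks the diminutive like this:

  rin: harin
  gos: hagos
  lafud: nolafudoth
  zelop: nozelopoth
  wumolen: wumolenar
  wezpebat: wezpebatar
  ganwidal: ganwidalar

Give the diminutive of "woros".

"woros" has 2 vowels. The stems with 2 vowels (zelop → nozelopoth, lafud → nolafudoth) add no- … -oth around the stem.
So woros → noworosoth.

noworosoth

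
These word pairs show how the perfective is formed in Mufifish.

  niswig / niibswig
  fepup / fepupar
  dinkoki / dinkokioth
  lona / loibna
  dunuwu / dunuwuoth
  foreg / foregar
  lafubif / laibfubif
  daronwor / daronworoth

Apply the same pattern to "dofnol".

dofnoloth

foreg and niswig both end in -g yet inflect differently (foregar, niibswig), so the final letter is not what conditions the rule; the first letter is.
"dofnol" begins with d-. The stems beginning with d- (daronwor → daronworoth, dinkoki → dinkokioth, dunuwu → dunuwuoth) add -oth.
So dofnol → dofnoloth.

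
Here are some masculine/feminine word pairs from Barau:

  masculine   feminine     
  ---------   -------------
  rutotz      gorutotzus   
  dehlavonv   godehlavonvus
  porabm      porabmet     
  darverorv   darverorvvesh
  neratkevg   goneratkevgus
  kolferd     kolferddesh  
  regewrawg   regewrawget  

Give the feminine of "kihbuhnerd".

"kihbuhnerd" has second-to-last letter 'r'. The stems whose second-to-last letter is 'r' (darverorv → darverorvvesh, kolferd → kolferddesh) double the final consonant and add -esh.
So kihbuhnerd → kihbuhnerddesh.

kihbuhnerddesh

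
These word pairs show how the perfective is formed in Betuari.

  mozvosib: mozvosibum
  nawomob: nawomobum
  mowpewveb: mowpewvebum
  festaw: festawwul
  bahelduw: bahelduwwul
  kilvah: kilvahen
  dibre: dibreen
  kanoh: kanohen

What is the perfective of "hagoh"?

hagohen

festaw and kilvah both have last vowel 'a' yet inflect differently (festawwul, kilvahen), so the last vowel is not what conditions the rule; the final letter is.
"hagoh" ends in -h. The stems ending in -h (kilvah → kilvahen, kanoh → kanohen) add -en.
The other patterns: stems ending in -b add -um; stems ending in -w double the final consonant and add -ul.
So hagoh → hagohen.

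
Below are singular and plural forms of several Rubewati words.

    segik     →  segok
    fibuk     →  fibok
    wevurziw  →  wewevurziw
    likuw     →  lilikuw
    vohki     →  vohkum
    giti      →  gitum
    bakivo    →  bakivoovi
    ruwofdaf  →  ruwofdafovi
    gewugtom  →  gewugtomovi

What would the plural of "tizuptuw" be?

segik and wevurziw both have last vowel 'i' yet inflect differently (segok, wewevurziw), so the last vowel is not what conditions the rule; the final letter is.
"tizuptuw" ends in -w. The stems ending in -w (wevurziw → wewevurziw, likuw → lilikuw) repeat the first consonant+vowel as a prefix.
So tizuptuw → titizuptuw.

titizuptuw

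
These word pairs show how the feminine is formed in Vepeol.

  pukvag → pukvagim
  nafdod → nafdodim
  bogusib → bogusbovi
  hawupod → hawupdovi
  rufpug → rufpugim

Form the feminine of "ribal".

ribalim

nafdod and hawupod both end in -d yet inflect differently (nafdodim, hawupdovi), so the final letter is not what conditions the rule; the number of vowels is.
"ribal" has 2 vowels. The stems with 2 vowels (pukvag → pukvagim, rufpug → rufpugim, nafdod → nafdodim) add -im.
So ribal → ribalim.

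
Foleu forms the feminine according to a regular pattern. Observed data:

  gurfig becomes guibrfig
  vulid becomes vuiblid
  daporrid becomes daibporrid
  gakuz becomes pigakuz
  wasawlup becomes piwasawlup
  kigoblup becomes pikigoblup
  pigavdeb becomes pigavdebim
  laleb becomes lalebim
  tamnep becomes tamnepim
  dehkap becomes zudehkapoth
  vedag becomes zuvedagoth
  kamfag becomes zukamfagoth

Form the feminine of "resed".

"resed" has last vowel 'e'. The stems whose last vowel is 'e' (pigavdeb → pigavdebim, laleb → lalebim, tamnep → tamnepim) add -im.
So resed → resedim.

resedim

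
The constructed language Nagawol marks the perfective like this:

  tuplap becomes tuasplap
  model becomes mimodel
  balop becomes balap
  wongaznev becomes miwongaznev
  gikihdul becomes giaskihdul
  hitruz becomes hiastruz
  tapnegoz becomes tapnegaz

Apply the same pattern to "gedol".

gedal

"gedol" has last vowel 'o'. The stems whose last vowel is 'o' (balop → balap, tapnegoz → tapnegaz) change the last vowel to 'a'.
So gedol → gedal.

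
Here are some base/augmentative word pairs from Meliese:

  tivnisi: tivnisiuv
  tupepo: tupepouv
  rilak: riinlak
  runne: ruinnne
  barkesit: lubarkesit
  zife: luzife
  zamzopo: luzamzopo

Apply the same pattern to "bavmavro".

lubavmavro

runne and zife both end in -e yet inflect differently (ruinnne, luzife), so the final letter is not what conditions the rule; the first letter is.
"bavmavro" begins with b-. The one such stem in the data (barkesit → lubarkesit) adds the prefix lu-, so the same rule applies.
The other patterns: stems beginning with t- add -uv; stems beginning with r- insert -in- after the first vowel.
So bavmavro → lubavmavro.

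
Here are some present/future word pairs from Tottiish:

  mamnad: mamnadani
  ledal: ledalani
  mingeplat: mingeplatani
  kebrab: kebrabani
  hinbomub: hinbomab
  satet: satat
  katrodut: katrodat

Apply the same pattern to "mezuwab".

"mezuwab" has last vowel 'a'. The stems whose last vowel is 'a' (mamnad → mamnadani, ledal → ledalani, mingeplat → mingeplatani) add -ani.
The other pattern: stems whose last vowel is 'e' or 'u' change the last vowel to 'a'.
So mezuwab → mezuwabani.

mezuwabani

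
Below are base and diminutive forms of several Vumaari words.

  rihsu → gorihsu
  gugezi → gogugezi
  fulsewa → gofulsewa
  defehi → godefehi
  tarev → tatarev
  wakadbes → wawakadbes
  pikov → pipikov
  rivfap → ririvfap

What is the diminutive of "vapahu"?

govapahu

fulsewa and rivfap both have last vowel 'a' yet inflect differently (gofulsewa, ririvfap), so the last vowel is not what conditions the rule; whether the stem ends in a vowel or a consonant is.
"vapahu" ends in a vowel. The stems ending in a vowel (rihsu → gorihsu, gugezi → gogugezi, fulsewa → gofulsewa) add the prefix go-.
So vapahu → govapahu.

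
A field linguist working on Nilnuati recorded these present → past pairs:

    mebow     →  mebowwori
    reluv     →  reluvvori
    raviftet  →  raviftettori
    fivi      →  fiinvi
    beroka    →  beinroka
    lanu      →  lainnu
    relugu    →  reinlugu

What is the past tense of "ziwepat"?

ziwepattori

"ziwepat" ends in a consonant. The stems ending in a consonant (mebow → mebowwori, reluv → reluvvori, raviftet → raviftettori) double the final consonant and add -ori.
The other pattern: stems ending in a vowel insert -in- after the first vowel.
So ziwepat → ziwepattori.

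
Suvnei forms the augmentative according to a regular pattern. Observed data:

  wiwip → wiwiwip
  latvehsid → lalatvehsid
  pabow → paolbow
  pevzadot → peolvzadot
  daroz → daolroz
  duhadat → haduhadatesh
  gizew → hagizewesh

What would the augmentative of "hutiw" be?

pevzadot and duhadat both end in -t yet inflect differently (peolvzadot, haduhadatesh), so the final letter is not what conditions the rule; the last vowel is.
"hutiw" has last vowel 'i'. The stems whose last vowel is 'i' (wiwip → wiwiwip, latvehsid → lalatvehsid) repeat the first consonant+vowel as a prefix.
So hutiw → huhutiw.

huhutiw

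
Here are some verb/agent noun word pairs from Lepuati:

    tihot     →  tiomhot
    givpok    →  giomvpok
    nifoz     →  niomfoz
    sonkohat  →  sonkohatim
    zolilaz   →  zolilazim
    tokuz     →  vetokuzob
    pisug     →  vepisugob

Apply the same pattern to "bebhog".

tihot and sonkohat both end in -t yet inflect differently (tiomhot, sonkohatim), so the final letter is not what conditions the rule; the last vowel is.
"bebhog" has last vowel 'o'. The stems whose last vowel is 'o' (tihot → tiomhot, givpok → giomvpok, nifoz → niomfoz) insert -om- after the first vowel.
So bebhog → beombhog.

beombhog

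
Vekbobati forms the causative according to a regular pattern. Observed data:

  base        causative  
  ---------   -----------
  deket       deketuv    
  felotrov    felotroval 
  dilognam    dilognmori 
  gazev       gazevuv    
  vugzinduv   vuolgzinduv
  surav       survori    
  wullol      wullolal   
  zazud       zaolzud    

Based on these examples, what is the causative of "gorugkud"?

goolrugkud

vugzinduv and gazev both end in -v yet inflect differently (vuolgzinduv, gazevuv), so the final letter is not what conditions the rule; the last vowel is.
"gorugkud" has last vowel 'u'. The stems whose last vowel is 'u' (vugzinduv → vuolgzinduv, zazud → zaolzud) insert -ol- after the first vowel.
So gorugkud → goolrugkud.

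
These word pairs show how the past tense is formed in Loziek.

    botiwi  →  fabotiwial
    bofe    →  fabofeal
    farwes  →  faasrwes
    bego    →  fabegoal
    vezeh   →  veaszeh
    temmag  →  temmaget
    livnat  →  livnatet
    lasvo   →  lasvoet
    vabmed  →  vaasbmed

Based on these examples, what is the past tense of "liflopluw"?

bego and lasvo both end in -o yet inflect differently (fabegoal, lasvoet), so the final letter is not what conditions the rule; the first letter is.
"liflopluw" begins with l-. The stems beginning with l- (livnat → livnatet, lasvo → lasvoet) add -et.
So liflopluw → liflopluwet.

liflopluwet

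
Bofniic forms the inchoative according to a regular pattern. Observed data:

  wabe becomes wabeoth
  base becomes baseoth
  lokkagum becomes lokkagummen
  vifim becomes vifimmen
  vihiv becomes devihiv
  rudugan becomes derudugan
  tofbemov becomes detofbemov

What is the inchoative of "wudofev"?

vifim and vihiv both have last vowel 'i' yet inflect differently (vifimmen, devihiv), so the last vowel is not what conditions the rule; the final letter is.
"wudofev" ends in -v. The stems ending in -v (vihiv → devihiv, tofbemov → detofbemov) add the prefix de-.
So wudofev → dewudofev.

dewudofev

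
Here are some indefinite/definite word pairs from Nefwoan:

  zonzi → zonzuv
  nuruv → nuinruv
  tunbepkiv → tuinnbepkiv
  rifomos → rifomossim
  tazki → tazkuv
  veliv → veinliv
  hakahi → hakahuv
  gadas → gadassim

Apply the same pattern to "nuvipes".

nuvipessim

tazki and tunbepkiv both have last vowel 'i' yet inflect differently (tazkuv, tuinnbepkiv), so the last vowel is not what conditions the rule; the final letter is.
"nuvipes" ends in -s. The stems ending in -s (rifomos → rifomossim, gadas → gadassim) double the final consonant and add -im.
The other patterns: stems ending in -i drop the final letter and add -uv; stems ending in -v insert -in- after the first vowel.
So nuvipes → nuvipessim.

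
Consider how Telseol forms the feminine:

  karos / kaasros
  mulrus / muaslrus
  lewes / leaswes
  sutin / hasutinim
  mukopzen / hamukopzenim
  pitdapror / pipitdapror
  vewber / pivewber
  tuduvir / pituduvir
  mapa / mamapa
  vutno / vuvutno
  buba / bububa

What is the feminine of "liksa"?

"liksa" ends in -a. The stems ending in -a (mapa → mamapa, buba → bububa) repeat the first consonant+vowel as a prefix.
The other patterns: stems ending in -s insert -as- after the first vowel; stems ending in -n add ha- … -im around the stem; stems ending in -r add the prefix pi-.
So liksa → liliksa.

liliksa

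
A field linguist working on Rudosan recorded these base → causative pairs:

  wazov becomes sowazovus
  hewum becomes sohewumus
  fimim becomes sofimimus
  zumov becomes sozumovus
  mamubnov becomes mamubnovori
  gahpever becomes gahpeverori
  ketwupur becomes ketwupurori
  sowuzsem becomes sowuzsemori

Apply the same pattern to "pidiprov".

pidiprovori

wazov and mamubnov both end in -v yet inflect differently (sowazovus, mamubnovori), so the final letter is not what conditions the rule; the number of vowels is.
"pidiprov" has 3 vowels. The stems with 3 vowels (mamubnov → mamubnovori, gahpever → gahpeverori, ketwupur → ketwupurori) add -ori.
The other pattern: stems with 2 vowels add so- … -us around the stem.
So pidiprov → pidiprovori.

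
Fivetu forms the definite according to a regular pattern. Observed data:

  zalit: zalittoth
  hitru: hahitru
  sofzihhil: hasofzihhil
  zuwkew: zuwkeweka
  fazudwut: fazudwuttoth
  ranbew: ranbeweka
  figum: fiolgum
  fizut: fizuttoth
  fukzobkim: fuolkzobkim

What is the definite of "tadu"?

hatadu

hitru and fizut both have last vowel 'u' yet inflect differently (hahitru, fizuttoth), so the last vowel is not what conditions the rule; the final letter is.
"tadu" ends in -u. The one such stem in the data (hitru → hahitru) adds the prefix ha-, so the same rule applies.
So tadu → hatadu.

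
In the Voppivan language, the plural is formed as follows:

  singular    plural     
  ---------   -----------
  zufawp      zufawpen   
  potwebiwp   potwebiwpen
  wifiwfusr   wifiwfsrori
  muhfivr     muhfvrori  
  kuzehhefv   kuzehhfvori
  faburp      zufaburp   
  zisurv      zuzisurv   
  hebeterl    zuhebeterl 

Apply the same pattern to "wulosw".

wulswori

"wulosw" has second-to-last letter 's'. The one such stem in the data (wifiwfusr → wifiwfsrori) deletes the last vowel and adds -ori (as do muhfivr, kuzehhefv), so the same rule applies.
So wulosw → wulswori.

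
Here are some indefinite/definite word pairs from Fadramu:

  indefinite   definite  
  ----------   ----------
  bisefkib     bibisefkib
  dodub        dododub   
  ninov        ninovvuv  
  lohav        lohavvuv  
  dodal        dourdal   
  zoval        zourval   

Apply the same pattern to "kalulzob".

kakalulzob

lohav and dodal both have last vowel 'a' yet inflect differently (lohavvuv, dourdal), so the last vowel is not what conditions the rule; the final letter is.
"kalulzob" ends in -b. The stems ending in -b (bisefkib → bibisefkib, dodub → dododub) repeat the first consonant+vowel as a prefix.
So kalulzob → kakalulzob.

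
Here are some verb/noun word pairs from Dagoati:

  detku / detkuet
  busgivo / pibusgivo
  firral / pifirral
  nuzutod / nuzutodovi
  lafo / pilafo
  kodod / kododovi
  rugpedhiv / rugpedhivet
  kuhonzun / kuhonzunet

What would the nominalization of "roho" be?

piroho

kodod and busgivo both have last vowel 'o' yet inflect differently (kododovi, pibusgivo), so the last vowel is not what conditions the rule; the final letter is.
"roho" ends in -o. The stems ending in -o (busgivo → pibusgivo, lafo → pilafo) add the prefix pi-.
The other patterns: stems ending in -d add -ovi; stems ending in -n, -u or -v add -et.
So roho → piroho.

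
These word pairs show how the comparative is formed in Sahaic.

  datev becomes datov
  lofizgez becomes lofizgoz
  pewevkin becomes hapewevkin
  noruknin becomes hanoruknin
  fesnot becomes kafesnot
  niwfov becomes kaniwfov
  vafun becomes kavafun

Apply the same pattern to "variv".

datev and niwfov both end in -v yet inflect differently (datov, kaniwfov), so the final letter is not what conditions the rule; the last vowel is.
"variv" has last vowel 'i'. The stems whose last vowel is 'i' (pewevkin → hapewevkin, noruknin → hanoruknin) add the prefix ha-.
The other patterns: stems whose last vowel is 'e' change the last vowel to 'o'; stems whose last vowel is 'o' or 'u' add the prefix ka-.
So variv → havariv.

havariv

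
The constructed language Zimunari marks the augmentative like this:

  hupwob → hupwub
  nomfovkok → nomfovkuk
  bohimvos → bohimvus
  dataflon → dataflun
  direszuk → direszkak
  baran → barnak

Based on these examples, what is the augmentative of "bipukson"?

nomfovkok and direszuk both end in -k yet inflect differently (nomfovkuk, direszkak), so the final letter is not what conditions the rule; the last vowel is.
"bipukson" has last vowel 'o'. The stems whose last vowel is 'o' (hupwob → hupwub, nomfovkok → nomfovkuk, bohimvos → bohimvus) change the last vowel to 'u'.
So bipukson → bipuksun.

bipuksun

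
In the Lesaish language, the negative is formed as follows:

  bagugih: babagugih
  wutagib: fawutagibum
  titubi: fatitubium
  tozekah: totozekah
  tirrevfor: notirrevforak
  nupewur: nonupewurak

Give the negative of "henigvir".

nohenigvirak

bagugih and wutagib both have last vowel 'i' yet inflect differently (babagugih, fawutagibum), so the last vowel is not what conditions the rule; the final letter is.
"henigvir" ends in -r. The stems ending in -r (tirrevfor → notirrevforak, nupewur → nonupewurak) add no- … -ak around the stem.
The other patterns: stems ending in -h repeat the first consonant+vowel as a prefix; stems ending in -b or -i add fa- … -um around the stem.
So henigvir → nohenigvirak.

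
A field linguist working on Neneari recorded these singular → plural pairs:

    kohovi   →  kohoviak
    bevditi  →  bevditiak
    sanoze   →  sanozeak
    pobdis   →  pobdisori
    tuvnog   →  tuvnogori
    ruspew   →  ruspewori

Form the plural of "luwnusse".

kohovi and pobdis both have last vowel 'i' yet inflect differently (kohoviak, pobdisori), so the last vowel is not what conditions the rule; whether the stem ends in a vowel or a consonant is.
"luwnusse" ends in a vowel. The stems ending in a vowel (kohovi → kohoviak, bevditi → bevditiak, sanoze → sanozeak) add -ak.
The other pattern: stems ending in a consonant add -ori.
So luwnusse → luwnusseak.

luwnusseak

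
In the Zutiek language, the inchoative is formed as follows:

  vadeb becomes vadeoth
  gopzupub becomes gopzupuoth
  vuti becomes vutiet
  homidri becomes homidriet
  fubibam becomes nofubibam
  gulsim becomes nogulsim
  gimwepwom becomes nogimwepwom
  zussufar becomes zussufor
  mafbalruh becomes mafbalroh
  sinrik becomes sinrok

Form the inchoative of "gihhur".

vuti and gulsim both have last vowel 'i' yet inflect differently (vutiet, nogulsim), so the last vowel is not what conditions the rule; the final letter is.
"gihhur" ends in -r. The one such stem in the data (zussufar → zussufor) changes the last vowel to 'o' (as do mafbalruh, sinrik), so the same rule applies.
So gihhur → gihhor.

gihhor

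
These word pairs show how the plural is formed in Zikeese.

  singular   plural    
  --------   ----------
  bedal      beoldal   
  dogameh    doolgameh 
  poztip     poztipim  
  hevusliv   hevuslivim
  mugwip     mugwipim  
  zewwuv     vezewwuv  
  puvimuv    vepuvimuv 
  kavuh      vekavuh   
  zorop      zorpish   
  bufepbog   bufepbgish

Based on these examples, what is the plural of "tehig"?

"tehig" has last vowel 'i'. The stems whose last vowel is 'i' (poztip → poztipim, hevusliv → hevuslivim, mugwip → mugwipim) add -im.
So tehig → tehigim.

tehigim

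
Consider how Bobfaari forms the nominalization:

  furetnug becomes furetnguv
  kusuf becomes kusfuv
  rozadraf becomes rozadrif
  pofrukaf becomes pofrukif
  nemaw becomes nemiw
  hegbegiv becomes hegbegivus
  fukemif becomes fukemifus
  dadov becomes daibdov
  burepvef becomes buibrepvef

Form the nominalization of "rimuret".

kusuf and rozadraf both end in -f yet inflect differently (kusfuv, rozadrif), so the final letter is not what conditions the rule; the last vowel is.
"rimuret" has last vowel 'e'. The one such stem in the data (burepvef → buibrepvef) inserts -ib- after the first vowel (as does dadov), so the same rule applies.
The other patterns: stems whose last vowel is 'u' delete the last vowel and add -uv; stems whose last vowel is 'a' change the last vowel to 'i'; stems whose last vowel is 'i' add -us.
So rimuret → riibmuret.

riibmuret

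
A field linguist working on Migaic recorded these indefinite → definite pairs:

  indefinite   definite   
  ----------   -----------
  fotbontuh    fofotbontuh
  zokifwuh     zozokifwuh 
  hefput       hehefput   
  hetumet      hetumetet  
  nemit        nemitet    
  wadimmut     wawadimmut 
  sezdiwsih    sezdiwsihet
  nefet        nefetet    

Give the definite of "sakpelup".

wadimmut and hetumet both end in -t yet inflect differently (wawadimmut, hetumetet), so the final letter is not what conditions the rule; the last vowel is.
"sakpelup" has last vowel 'u'. The stems whose last vowel is 'u' (wadimmut → wawadimmut, fotbontuh → fofotbontuh, hefput → hehefput) repeat the first consonant+vowel as a prefix.
So sakpelup → sasakpelup.

sasakpelup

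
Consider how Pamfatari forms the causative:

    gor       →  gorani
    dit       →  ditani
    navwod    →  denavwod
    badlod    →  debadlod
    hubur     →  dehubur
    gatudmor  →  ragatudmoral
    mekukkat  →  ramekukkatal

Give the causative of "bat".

gor and hubur both end in -r yet inflect differently (gorani, dehubur), so the final letter is not what conditions the rule; the number of vowels is.
"bat" has 1 vowel. The stems with 1 vowel (gor → gorani, dit → ditani) add -ani.
The other patterns: stems with 2 vowels add the prefix de-; stems with 3 vowels add ra- … -al around the stem.
So bat → batani.

batani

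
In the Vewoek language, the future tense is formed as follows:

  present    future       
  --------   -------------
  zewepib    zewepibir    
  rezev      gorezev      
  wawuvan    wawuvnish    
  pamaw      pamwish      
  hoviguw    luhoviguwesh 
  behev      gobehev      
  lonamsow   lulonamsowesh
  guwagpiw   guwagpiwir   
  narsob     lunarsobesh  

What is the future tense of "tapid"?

tapidir

zewepib and narsob both end in -b yet inflect differently (zewepibir, lunarsobesh), so the final letter is not what conditions the rule; the last vowel is.
"tapid" has last vowel 'i'. The stems whose last vowel is 'i' (zewepib → zewepibir, guwagpiw → guwagpiwir) add -ir.
The other patterns: stems whose last vowel is 'o' or 'u' add lu- … -esh around the stem; stems whose last vowel is 'e' add the prefix go-; stems whose last vowel is 'a' delete the last vowel and add -ish.
So tapid → tapidir.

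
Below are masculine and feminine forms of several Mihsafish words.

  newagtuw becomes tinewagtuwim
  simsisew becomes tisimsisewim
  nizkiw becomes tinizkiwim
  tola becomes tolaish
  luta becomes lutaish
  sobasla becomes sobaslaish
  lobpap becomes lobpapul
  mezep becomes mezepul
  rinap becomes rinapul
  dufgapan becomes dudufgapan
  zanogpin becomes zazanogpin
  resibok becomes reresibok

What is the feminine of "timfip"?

timfipul

"timfip" ends in -p. The stems ending in -p (lobpap → lobpapul, mezep → mezepul, rinap → rinapul) add -ul.
The other patterns: stems ending in -w add ti- … -im around the stem; stems ending in -a add -ish; stems ending in -k or -n repeat the first consonant+vowel as a prefix.
So timfip → timfipul.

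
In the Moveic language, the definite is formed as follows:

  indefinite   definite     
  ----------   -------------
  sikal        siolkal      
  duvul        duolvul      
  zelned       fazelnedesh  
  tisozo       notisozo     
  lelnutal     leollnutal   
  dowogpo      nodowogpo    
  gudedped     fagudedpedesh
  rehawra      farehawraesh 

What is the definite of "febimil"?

feolbimil

"febimil" ends in -l. The stems ending in -l (sikal → siolkal, duvul → duolvul, lelnutal → leollnutal) insert -ol- after the first vowel.
The other patterns: stems ending in -o add the prefix no-; stems ending in -a or -d add fa- … -esh around the stem.
So febimil → feolbimil.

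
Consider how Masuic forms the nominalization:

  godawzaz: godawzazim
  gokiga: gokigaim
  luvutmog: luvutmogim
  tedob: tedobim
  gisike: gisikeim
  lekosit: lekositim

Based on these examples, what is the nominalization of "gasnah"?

gasnahim

Every pair shown (godawzaz → godawzazim, gokiga → gokigaim, luvutmog → luvutmogim, …) follows the same rule: add -im.
So gasnah → gasnahim.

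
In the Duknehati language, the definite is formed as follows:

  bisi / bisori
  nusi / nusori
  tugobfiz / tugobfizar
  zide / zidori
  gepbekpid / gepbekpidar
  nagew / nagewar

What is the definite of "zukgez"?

zukgezar

nusi and tugobfiz both have last vowel 'i' yet inflect differently (nusori, tugobfizar), so the last vowel is not what conditions the rule; whether the stem ends in a vowel or a consonant is.
"zukgez" ends in a consonant. The stems ending in a consonant (tugobfiz → tugobfizar, nagew → nagewar, gepbekpid → gepbekpidar) add -ar.
The other pattern: stems ending in a vowel drop the final letter and add -ori.
So zukgez → zukgezar.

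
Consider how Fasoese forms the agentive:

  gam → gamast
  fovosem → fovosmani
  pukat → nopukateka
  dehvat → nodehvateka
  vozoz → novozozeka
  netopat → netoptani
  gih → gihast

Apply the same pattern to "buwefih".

gam and fovosem both end in -m yet inflect differently (gamast, fovosmani), so the final letter is not what conditions the rule; the number of vowels is.
"buwefih" has 3 vowels. The stems with 3 vowels (fovosem → fovosmani, netopat → netoptani) delete the last vowel and add -ani.
The other patterns: stems with 1 vowel add -ast; stems with 2 vowels add no- … -eka around the stem.
So buwefih → buwefhani.

buwefhani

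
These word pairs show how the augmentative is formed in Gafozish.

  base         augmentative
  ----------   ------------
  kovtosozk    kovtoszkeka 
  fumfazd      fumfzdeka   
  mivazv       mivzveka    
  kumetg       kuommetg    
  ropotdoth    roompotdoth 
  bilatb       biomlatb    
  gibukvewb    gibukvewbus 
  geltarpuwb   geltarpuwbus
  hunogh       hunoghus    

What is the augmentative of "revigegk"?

revigegkus

bilatb and gibukvewb both end in -b yet inflect differently (biomlatb, gibukvewbus), so the final letter is not what conditions the rule; the second-to-last letter is.
"revigegk" has second-to-last letter 'g'. The one such stem in the data (hunogh → hunoghus) adds -us, so the same rule applies.
The other patterns: stems whose second-to-last letter is 'z' delete the last vowel and add -eka; stems whose second-to-last letter is 't' insert -om- after the first vowel.
So revigegk → revigegkus.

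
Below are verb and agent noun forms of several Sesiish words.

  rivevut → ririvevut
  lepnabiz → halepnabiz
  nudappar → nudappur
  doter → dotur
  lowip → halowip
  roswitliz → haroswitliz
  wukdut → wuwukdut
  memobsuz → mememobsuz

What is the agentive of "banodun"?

memobsuz and roswitliz both end in -z yet inflect differently (mememobsuz, haroswitliz), so the final letter is not what conditions the rule; the last vowel is.
"banodun" has last vowel 'u'. The stems whose last vowel is 'u' (rivevut → ririvevut, wukdut → wuwukdut, memobsuz → mememobsuz) repeat the first consonant+vowel as a prefix.
The other patterns: stems whose last vowel is 'i' add the prefix ha-; stems whose last vowel is 'a' or 'e' change the last vowel to 'u'.
So banodun → babanodun.

babanodun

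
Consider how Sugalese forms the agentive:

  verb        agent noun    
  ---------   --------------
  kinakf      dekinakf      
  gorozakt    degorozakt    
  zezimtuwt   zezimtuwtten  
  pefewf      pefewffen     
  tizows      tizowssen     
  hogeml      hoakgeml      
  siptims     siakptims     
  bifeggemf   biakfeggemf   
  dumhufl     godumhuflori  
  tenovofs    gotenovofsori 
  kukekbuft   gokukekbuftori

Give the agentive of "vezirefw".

govezirefwori

gorozakt and zezimtuwt both end in -t yet inflect differently (degorozakt, zezimtuwtten), so the final letter is not what conditions the rule; the second-to-last letter is.
"vezirefw" has second-to-last letter 'f'. The stems whose second-to-last letter is 'f' (dumhufl → godumhuflori, tenovofs → gotenovofsori, kukekbuft → gokukekbuftori) add go- … -ori around the stem.
So vezirefw → govezirefwori.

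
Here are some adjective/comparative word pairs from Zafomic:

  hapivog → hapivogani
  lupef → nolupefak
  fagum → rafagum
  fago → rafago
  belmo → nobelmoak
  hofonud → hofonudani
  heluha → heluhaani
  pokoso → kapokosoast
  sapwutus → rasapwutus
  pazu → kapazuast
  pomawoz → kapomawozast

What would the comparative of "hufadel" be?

hufadelani

fago and pokoso both end in -o yet inflect differently (rafago, kapokosoast), so the final letter is not what conditions the rule; the first letter is.
"hufadel" begins with h-. The stems beginning with h- (heluha → heluhaani, hofonud → hofonudani, hapivog → hapivogani) add -ani.
The other patterns: stems beginning with f- or s- add the prefix ra-; stems beginning with p- add ka- … -ast around the stem; stems beginning with b- or l- add no- … -ak around the stem.
So hufadel → hufadelani.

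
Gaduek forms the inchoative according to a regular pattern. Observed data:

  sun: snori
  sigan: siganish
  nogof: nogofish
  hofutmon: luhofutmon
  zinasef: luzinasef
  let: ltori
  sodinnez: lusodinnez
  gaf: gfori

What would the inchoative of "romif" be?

sun and sigan both end in -n yet inflect differently (snori, siganish), so the final letter is not what conditions the rule; the number of vowels is.
"romif" has 2 vowels. The stems with 2 vowels (sigan → siganish, nogof → nogofish) add -ish.
So romif → romifish.

romifish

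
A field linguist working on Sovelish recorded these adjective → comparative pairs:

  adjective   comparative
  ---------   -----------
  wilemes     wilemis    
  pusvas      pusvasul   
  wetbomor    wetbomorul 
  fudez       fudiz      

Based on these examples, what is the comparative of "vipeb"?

vipib

wilemes and pusvas both end in -s yet inflect differently (wilemis, pusvasul), so the final letter is not what conditions the rule; the last vowel is.
"vipeb" has last vowel 'e'. The stems whose last vowel is 'e' (wilemes → wilemis, fudez → fudiz) change the last vowel to 'i'.
So vipeb → vipib.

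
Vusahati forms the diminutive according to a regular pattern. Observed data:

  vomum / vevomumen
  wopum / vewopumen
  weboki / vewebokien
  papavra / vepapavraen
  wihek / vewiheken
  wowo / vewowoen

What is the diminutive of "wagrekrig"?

Every pair shown (vomum → vevomumen, wopum → vewopumen, weboki → vewebokien, …) follows the same rule: add ve- … -en around the stem.
So wagrekrig → vewagrekrigen.

vewagrekrigen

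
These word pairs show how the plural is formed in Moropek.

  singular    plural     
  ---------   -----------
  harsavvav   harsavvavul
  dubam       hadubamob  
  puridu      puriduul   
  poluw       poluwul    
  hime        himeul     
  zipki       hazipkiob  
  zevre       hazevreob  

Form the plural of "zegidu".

hime and zevre both end in -e yet inflect differently (himeul, hazevreob), so the final letter is not what conditions the rule; the first letter is.
"zegidu" begins with z-. The stems beginning with z- (zevre → hazevreob, zipki → hazipkiob) add ha- … -ob around the stem.
So zegidu → hazegiduob.

hazegiduob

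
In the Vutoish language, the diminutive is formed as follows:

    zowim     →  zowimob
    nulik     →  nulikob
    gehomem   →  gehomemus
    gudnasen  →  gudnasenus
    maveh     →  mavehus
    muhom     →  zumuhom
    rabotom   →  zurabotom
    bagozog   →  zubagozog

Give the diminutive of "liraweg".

lirawegus

zowim and gehomem both end in -m yet inflect differently (zowimob, gehomemus), so the final letter is not what conditions the rule; the last vowel is.
"liraweg" has last vowel 'e'. The stems whose last vowel is 'e' (gehomem → gehomemus, gudnasen → gudnasenus, maveh → mavehus) add -us.
So liraweg → lirawegus.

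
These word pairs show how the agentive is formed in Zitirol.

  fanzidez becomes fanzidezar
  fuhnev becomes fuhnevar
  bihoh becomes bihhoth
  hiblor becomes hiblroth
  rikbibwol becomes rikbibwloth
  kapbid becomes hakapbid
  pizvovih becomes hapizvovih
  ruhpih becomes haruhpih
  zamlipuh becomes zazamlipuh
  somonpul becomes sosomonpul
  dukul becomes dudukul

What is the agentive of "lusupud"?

lulusupud

"lusupud" has last vowel 'u'. The stems whose last vowel is 'u' (zamlipuh → zazamlipuh, somonpul → sosomonpul, dukul → dudukul) repeat the first consonant+vowel as a prefix.
The other patterns: stems whose last vowel is 'e' add -ar; stems whose last vowel is 'o' delete the last vowel and add -oth; stems whose last vowel is 'i' add the prefix ha-.
So lusupud → lulusupud.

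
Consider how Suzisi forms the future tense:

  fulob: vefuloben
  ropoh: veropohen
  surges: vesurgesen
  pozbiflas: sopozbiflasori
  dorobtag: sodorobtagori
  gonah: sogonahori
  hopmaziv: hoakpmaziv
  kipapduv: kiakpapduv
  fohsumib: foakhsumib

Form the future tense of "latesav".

surges and pozbiflas both end in -s yet inflect differently (vesurgesen, sopozbiflasori), so the final letter is not what conditions the rule; the last vowel is.
"latesav" has last vowel 'a'. The stems whose last vowel is 'a' (pozbiflas → sopozbiflasori, dorobtag → sodorobtagori, gonah → sogonahori) add so- … -ori around the stem.
The other patterns: stems whose last vowel is 'e' or 'o' add ve- … -en around the stem; stems whose last vowel is 'i' or 'u' insert -ak- after the first vowel.
So latesav → solatesavori.

solatesavori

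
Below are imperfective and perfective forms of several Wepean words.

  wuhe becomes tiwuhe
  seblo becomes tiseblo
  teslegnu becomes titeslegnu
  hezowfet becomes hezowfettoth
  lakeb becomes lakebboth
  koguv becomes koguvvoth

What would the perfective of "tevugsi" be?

titevugsi

"tevugsi" ends in a vowel. The stems ending in a vowel (wuhe → tiwuhe, seblo → tiseblo, teslegnu → titeslegnu) add the prefix ti-.
So tevugsi → titevugsi.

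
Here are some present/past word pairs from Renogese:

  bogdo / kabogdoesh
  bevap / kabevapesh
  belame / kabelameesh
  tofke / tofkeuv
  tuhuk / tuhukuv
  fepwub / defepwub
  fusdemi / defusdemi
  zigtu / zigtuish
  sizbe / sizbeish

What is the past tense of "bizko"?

kabizkoesh

belame and tofke both end in -e yet inflect differently (kabelameesh, tofkeuv), so the final letter is not what conditions the rule; the first letter is.
"bizko" begins with b-. The stems beginning with b- (bogdo → kabogdoesh, bevap → kabevapesh, belame → kabelameesh) add ka- … -esh around the stem.
The other patterns: stems beginning with t- add -uv; stems beginning with f- add the prefix de-; stems beginning with s- or z- add -ish.
So bizko → kabizkoesh.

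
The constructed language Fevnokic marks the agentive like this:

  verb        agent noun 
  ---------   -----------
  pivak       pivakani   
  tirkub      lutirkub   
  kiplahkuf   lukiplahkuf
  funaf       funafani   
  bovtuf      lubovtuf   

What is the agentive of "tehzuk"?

"tehzuk" has last vowel 'u'. The stems whose last vowel is 'u' (tirkub → lutirkub, bovtuf → lubovtuf, kiplahkuf → lukiplahkuf) add the prefix lu-.
So tehzuk → lutehzuk.

lutehzuk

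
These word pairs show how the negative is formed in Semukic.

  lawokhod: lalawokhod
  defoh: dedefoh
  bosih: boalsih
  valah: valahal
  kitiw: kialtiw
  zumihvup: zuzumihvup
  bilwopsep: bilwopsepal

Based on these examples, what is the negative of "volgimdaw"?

bosih and defoh both end in -h yet inflect differently (boalsih, dedefoh), so the final letter is not what conditions the rule; the last vowel is.
"volgimdaw" has last vowel 'a'. The one such stem in the data (valah → valahal) adds -al, so the same rule applies.
The other patterns: stems whose last vowel is 'i' insert -al- after the first vowel; stems whose last vowel is 'o' or 'u' repeat the first consonant+vowel as a prefix.
So volgimdaw → volgimdawal.

volgimdawal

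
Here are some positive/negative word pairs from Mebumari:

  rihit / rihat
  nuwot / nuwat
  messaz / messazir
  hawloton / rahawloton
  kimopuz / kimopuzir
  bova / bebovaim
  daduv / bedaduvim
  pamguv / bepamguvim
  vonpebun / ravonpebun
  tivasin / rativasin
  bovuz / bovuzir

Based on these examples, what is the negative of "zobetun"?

nuwot and hawloton both have last vowel 'o' yet inflect differently (nuwat, rahawloton), so the last vowel is not what conditions the rule; the final letter is.
"zobetun" ends in -n. The stems ending in -n (hawloton → rahawloton, tivasin → rativasin, vonpebun → ravonpebun) add the prefix ra-.
So zobetun → razobetun.

razobetun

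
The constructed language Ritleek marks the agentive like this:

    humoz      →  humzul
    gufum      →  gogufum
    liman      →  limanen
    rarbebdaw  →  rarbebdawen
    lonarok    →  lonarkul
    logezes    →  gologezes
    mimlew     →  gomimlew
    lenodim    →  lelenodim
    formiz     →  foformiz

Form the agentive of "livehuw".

golivehuw

rarbebdaw and mimlew both end in -w yet inflect differently (rarbebdawen, gomimlew), so the final letter is not what conditions the rule; the last vowel is.
"livehuw" has last vowel 'u'. The one such stem in the data (gufum → gogufum) adds the prefix go-, so the same rule applies.
So livehuw → golivehuw.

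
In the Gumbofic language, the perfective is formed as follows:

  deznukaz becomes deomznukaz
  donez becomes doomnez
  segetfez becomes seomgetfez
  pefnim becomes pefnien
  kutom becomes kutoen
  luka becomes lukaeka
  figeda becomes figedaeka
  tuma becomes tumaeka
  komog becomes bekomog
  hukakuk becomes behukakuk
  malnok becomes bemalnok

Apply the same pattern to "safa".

deznukaz and luka both have last vowel 'a' yet inflect differently (deomznukaz, lukaeka), so the last vowel is not what conditions the rule; the final letter is.
"safa" ends in -a. The stems ending in -a (luka → lukaeka, figeda → figedaeka, tuma → tumaeka) add -eka.
So safa → safaeka.

safaeka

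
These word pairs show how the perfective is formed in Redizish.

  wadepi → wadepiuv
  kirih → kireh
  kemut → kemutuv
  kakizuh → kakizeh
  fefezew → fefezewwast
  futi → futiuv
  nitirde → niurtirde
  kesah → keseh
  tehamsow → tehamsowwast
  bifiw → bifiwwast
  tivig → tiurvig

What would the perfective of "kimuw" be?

kirih and bifiw both have last vowel 'i' yet inflect differently (kireh, bifiwwast), so the last vowel is not what conditions the rule; the final letter is.
"kimuw" ends in -w. The stems ending in -w (bifiw → bifiwwast, tehamsow → tehamsowwast, fefezew → fefezewwast) double the final consonant and add -ast.
The other patterns: stems ending in -h change the last vowel to 'e'; stems ending in -e or -g insert -ur- after the first vowel; stems ending in -i or -t add -uv.
So kimuw → kimuwwast.

kimuwwast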